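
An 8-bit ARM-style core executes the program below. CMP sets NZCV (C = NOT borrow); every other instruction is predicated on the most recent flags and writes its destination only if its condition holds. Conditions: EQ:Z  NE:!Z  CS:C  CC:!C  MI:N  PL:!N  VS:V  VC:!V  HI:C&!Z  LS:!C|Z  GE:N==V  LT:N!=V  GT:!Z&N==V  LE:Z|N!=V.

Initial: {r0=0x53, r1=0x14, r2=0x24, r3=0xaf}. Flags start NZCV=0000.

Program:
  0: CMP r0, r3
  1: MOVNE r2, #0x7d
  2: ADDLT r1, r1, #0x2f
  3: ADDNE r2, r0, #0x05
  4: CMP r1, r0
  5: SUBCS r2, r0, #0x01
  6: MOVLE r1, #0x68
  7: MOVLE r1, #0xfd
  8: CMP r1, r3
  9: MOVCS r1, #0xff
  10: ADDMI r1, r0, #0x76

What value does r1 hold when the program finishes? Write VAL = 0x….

VAL = 0xff

0: ✓ CMP  NZCV=1001
1: ✓ MOVNE  r2←0x7d
2: · ADDLT
3: ✓ ADDNE  r2←0x58
4: ✓ CMP  NZCV=1000
5: · SUBCS
6: ✓ MOVLE  r1←0x68
7: ✓ MOVLE  r1←0xfd
8: ✓ CMP  NZCV=0010
9: ✓ MOVCS  r1←0xff
10: · ADDMI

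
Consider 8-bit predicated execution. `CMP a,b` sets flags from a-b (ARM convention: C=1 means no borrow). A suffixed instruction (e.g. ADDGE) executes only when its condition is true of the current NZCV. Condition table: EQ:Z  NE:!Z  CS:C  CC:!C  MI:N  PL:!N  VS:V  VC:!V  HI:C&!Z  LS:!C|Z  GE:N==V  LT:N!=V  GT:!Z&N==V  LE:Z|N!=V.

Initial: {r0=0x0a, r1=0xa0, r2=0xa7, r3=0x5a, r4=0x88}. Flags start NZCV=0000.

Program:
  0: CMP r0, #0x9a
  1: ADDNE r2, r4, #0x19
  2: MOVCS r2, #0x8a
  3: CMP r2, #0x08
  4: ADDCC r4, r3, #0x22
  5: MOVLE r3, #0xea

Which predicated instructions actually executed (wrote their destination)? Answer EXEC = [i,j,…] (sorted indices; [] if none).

0: ✓ CMP  NZCV=0000
1: ✓ ADDNE  r2←0xa1
2: · MOVCS
3: ✓ CMP  NZCV=1010
4: · ADDCC
5: ✓ MOVLE  r3←0xea

EXEC = [1,5]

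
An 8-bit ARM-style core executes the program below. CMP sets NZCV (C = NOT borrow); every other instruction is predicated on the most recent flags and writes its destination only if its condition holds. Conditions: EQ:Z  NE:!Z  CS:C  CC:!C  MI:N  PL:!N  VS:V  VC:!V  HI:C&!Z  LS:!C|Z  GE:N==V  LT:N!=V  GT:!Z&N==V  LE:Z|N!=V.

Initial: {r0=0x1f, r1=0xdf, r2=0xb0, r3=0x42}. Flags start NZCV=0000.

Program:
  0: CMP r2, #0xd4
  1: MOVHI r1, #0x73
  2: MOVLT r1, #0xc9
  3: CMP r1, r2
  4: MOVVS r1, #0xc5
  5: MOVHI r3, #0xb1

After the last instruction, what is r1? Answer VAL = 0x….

[0] flags=1000 → (cmp)
[1] flags=1000 HI?F → skip
[2] flags=1000 LT?T → r1=0xc9
[3] flags=0010 → (cmp)
[4] flags=0010 VS?F → skip
[5] flags=0010 HI?T → r3=0xb1

VAL = 0xc9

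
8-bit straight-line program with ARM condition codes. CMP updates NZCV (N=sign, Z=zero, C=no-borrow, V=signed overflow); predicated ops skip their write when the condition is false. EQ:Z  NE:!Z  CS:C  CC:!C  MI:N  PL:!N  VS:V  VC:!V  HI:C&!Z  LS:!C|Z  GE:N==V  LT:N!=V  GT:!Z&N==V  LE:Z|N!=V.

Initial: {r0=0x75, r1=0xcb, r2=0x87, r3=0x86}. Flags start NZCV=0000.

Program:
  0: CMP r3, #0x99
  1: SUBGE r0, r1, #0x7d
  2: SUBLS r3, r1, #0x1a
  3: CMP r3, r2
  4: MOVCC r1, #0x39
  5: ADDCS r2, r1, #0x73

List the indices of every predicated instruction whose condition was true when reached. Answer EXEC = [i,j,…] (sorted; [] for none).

0: ✓ CMP  NZCV=1000
1: · SUBGE
2: ✓ SUBLS  r3←0xb1
3: ✓ CMP  NZCV=0010
4: · MOVCC
5: ✓ ADDCS  r2←0x3e

EXEC = [2,5]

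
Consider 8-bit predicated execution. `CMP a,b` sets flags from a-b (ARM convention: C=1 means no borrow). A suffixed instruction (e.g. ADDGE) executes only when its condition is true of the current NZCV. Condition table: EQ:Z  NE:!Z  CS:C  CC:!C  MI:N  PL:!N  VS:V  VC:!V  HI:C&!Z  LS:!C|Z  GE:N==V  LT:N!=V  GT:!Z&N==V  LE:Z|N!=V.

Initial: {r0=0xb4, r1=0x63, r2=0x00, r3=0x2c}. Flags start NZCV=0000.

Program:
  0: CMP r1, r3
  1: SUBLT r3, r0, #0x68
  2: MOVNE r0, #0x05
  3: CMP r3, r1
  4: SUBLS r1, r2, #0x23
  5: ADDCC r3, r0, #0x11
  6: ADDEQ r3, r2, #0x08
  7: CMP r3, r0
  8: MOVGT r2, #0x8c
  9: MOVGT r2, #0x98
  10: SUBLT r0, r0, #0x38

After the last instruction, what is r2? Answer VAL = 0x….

VAL = 0x98

0: ✓ CMP  NZCV=0010
1: · SUBLT
2: ✓ MOVNE  r0←0x05
3: ✓ CMP  NZCV=1000
4: ✓ SUBLS  r1←0xdd
5: ✓ ADDCC  r3←0x16
6: · ADDEQ
7: ✓ CMP  NZCV=0010
8: ✓ MOVGT  r2←0x8c
9: ✓ MOVGT  r2←0x98
10: · SUBLT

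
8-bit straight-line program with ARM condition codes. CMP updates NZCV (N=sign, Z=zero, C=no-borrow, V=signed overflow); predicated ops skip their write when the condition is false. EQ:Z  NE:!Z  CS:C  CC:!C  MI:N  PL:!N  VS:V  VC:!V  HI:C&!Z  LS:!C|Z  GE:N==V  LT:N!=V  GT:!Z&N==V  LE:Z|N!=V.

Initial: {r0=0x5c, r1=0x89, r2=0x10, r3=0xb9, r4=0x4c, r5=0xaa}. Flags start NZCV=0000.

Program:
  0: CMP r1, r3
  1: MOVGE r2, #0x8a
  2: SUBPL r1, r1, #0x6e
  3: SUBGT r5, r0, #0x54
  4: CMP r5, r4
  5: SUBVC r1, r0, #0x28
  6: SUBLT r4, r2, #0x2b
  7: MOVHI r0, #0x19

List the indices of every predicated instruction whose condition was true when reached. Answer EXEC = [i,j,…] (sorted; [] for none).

0: ✓ CMP  NZCV=1000
1: · MOVGE
2: · SUBPL
3: · SUBGT
4: ✓ CMP  NZCV=0011
5: · SUBVC
6: ✓ SUBLT  r4←0xe5
7: ✓ MOVHI  r0←0x19

EXEC = [6,7]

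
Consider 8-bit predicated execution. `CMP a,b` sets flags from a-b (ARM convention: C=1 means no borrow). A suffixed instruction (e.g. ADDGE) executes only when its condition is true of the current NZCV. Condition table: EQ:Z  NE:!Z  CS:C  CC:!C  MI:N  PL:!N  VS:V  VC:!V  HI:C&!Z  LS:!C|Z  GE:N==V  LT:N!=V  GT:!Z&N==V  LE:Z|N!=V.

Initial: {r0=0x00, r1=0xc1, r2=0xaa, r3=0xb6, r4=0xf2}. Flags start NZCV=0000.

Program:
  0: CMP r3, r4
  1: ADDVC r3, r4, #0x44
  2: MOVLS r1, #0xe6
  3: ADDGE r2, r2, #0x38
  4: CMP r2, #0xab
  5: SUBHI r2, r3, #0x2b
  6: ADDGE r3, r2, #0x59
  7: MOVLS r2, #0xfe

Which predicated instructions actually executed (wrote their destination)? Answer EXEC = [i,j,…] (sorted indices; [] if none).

0: ✓ CMP  NZCV=1000
1: ✓ ADDVC  r3←0x36
2: ✓ MOVLS  r1←0xe6
3: · ADDGE
4: ✓ CMP  NZCV=1000
5: · SUBHI
6: · ADDGE
7: ✓ MOVLS  r2←0xfe

EXEC = [1,2,7]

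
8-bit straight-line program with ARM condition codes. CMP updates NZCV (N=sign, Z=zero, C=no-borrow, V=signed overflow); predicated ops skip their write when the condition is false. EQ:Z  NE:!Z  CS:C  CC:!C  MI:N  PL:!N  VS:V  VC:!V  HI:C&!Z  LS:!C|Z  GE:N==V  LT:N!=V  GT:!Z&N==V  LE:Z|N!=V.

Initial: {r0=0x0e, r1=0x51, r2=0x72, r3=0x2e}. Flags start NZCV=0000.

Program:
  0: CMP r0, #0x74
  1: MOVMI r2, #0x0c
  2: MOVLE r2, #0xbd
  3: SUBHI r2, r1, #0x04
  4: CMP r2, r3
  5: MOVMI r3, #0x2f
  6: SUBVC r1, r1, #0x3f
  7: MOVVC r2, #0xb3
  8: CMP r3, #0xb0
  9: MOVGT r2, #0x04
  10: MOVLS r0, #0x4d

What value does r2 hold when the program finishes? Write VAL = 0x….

VAL = 0x04

0: ✓ CMP  NZCV=1000
1: ✓ MOVMI  r2←0x0c
2: ✓ MOVLE  r2←0xbd
3: · SUBHI
4: ✓ CMP  NZCV=1010
5: ✓ MOVMI  r3←0x2f
6: ✓ SUBVC  r1←0x12
7: ✓ MOVVC  r2←0xb3
8: ✓ CMP  NZCV=0000
9: ✓ MOVGT  r2←0x04
10: ✓ MOVLS  r0←0x4d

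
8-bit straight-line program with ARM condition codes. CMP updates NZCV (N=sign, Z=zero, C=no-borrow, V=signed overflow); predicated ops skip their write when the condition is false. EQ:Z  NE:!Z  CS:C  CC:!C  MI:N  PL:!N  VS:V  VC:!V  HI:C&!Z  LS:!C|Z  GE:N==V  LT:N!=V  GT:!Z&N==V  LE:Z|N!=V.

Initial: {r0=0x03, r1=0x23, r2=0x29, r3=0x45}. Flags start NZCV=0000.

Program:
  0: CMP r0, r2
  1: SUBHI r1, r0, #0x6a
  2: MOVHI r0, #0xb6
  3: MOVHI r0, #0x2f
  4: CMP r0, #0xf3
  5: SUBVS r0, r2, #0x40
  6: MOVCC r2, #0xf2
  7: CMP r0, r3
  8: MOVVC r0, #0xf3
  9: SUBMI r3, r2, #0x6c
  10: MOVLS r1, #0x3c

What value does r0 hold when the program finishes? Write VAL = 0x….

0: ✓ CMP  NZCV=1000
1: · SUBHI
2: · MOVHI
3: · MOVHI
4: ✓ CMP  NZCV=0000
5: · SUBVS
6: ✓ MOVCC  r2←0xf2
7: ✓ CMP  NZCV=1000
8: ✓ MOVVC  r0←0xf3
9: ✓ SUBMI  r3←0x86
10: ✓ MOVLS  r1←0x3c

VAL = 0xf3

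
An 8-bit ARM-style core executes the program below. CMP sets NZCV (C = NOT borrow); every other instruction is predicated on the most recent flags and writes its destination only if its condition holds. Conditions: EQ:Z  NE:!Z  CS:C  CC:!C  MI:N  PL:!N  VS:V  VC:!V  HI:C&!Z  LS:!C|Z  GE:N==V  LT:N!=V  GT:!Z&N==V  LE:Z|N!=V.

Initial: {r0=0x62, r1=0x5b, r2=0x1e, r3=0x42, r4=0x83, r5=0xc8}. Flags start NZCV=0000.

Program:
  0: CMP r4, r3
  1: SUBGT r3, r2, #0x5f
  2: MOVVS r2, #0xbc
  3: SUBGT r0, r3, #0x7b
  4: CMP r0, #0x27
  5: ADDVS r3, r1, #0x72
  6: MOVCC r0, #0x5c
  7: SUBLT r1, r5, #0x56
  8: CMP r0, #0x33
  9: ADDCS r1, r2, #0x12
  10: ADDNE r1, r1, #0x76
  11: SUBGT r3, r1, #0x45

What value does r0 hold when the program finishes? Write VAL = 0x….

VAL = 0x62

0: ✓ CMP  NZCV=0011
1: · SUBGT
2: ✓ MOVVS  r2←0xbc
3: · SUBGT
4: ✓ CMP  NZCV=0010
5: · ADDVS
6: · MOVCC
7: · SUBLT
8: ✓ CMP  NZCV=0010
9: ✓ ADDCS  r1←0xce
10: ✓ ADDNE  r1←0x44
11: ✓ SUBGT  r3←0xff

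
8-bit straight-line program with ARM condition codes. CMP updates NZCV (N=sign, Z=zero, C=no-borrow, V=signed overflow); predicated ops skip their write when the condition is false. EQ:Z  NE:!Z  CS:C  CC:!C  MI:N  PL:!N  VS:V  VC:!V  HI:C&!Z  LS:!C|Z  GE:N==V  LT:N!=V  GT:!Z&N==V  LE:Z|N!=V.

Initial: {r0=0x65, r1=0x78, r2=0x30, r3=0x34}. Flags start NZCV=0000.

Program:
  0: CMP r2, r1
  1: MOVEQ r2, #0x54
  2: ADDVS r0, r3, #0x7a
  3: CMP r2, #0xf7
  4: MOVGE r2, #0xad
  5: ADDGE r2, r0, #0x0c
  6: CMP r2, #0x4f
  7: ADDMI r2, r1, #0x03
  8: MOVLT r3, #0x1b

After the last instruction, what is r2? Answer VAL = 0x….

[0] flags=1000 → (cmp)
[1] flags=1000 EQ?F → skip
[2] flags=1000 VS?F → skip
[3] flags=0000 → (cmp)
[4] flags=0000 GE?T → r2=0xad
[5] flags=0000 GE?T → r2=0x71
[6] flags=0010 → (cmp)
[7] flags=0010 MI?F → skip
[8] flags=0010 LT?F → skip

VAL = 0x71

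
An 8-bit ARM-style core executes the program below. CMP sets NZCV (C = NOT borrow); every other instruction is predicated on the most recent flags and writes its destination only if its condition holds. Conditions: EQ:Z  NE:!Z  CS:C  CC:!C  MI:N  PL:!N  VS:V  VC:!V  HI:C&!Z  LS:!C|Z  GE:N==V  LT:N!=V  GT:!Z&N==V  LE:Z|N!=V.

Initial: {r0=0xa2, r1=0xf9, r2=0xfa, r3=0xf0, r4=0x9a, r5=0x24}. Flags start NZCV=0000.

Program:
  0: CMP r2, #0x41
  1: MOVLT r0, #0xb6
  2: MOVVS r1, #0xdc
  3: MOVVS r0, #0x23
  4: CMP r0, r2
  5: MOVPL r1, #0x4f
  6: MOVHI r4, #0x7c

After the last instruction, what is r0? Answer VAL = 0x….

VAL = 0xb6

0: ✓ CMP  NZCV=1010
1: ✓ MOVLT  r0←0xb6
2: · MOVVS
3: · MOVVS
4: ✓ CMP  NZCV=1000
5: · MOVPL
6: · MOVHI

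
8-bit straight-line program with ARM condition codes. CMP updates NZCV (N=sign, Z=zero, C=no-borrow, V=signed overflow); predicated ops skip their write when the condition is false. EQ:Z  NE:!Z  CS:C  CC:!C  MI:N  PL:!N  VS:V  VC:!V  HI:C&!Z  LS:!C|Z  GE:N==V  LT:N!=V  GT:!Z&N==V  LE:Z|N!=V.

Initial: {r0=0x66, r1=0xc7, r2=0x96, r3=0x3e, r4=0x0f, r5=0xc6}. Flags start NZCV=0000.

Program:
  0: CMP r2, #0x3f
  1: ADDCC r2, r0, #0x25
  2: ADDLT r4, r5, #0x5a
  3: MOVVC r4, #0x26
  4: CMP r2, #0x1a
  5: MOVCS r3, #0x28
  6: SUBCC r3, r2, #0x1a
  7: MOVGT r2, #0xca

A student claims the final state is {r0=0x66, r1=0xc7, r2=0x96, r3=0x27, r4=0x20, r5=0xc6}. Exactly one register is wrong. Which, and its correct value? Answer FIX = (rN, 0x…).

FIX = (r3, 0x28)

0: ✓ CMP  NZCV=0011
1: · ADDCC
2: ✓ ADDLT  r4←0x20
3: · MOVVC
4: ✓ CMP  NZCV=0011
5: ✓ MOVCS  r3←0x28
6: · SUBCC
7: · MOVGT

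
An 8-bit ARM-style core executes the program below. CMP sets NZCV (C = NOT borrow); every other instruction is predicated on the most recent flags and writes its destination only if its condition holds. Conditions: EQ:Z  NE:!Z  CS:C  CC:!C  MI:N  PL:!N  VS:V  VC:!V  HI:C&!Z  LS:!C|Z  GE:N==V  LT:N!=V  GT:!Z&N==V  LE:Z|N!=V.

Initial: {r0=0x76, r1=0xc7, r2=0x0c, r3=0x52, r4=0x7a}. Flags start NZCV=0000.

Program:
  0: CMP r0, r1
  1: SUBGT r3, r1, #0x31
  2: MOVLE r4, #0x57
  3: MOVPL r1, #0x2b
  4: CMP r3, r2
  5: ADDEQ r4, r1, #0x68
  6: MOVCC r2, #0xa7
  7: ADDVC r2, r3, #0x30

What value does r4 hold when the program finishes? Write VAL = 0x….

[0] flags=1001 → (cmp)
[1] flags=1001 GT?T → r3=0x96
[2] flags=1001 LE?F → skip
[3] flags=1001 PL?F → skip
[4] flags=1010 → (cmp)
[5] flags=1010 EQ?F → skip
[6] flags=1010 CC?F → skip
[7] flags=1010 VC?T → r2=0xc6

VAL = 0x7a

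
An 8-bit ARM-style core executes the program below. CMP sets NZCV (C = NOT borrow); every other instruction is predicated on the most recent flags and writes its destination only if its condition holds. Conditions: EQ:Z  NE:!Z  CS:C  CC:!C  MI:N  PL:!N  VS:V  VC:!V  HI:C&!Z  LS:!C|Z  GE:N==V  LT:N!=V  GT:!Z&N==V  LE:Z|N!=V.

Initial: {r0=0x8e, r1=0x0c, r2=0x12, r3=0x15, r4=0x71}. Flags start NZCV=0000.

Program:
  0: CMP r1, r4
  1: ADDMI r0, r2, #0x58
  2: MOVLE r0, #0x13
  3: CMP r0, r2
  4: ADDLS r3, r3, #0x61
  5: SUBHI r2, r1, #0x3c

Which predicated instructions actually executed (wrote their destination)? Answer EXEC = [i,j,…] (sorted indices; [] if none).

0: ✓ CMP  NZCV=1000
1: ✓ ADDMI  r0←0x6a
2: ✓ MOVLE  r0←0x13
3: ✓ CMP  NZCV=0010
4: · ADDLS
5: ✓ SUBHI  r2←0xd0

EXEC = [1,2,5]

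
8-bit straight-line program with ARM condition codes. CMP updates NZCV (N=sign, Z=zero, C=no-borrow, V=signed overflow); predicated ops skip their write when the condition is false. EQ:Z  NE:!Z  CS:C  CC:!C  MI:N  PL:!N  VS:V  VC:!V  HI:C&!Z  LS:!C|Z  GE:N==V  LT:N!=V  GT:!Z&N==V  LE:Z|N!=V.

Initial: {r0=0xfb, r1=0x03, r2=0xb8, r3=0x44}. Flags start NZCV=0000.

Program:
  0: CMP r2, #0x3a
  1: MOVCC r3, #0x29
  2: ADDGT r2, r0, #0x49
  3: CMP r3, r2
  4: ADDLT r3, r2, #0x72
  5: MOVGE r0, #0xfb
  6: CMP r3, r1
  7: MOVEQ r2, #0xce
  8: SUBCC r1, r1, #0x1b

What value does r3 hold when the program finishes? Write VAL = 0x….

0: ✓ CMP  NZCV=0011
1: · MOVCC
2: · ADDGT
3: ✓ CMP  NZCV=1001
4: · ADDLT
5: ✓ MOVGE  r0←0xfb
6: ✓ CMP  NZCV=0010
7: · MOVEQ
8: · SUBCC

VAL = 0x44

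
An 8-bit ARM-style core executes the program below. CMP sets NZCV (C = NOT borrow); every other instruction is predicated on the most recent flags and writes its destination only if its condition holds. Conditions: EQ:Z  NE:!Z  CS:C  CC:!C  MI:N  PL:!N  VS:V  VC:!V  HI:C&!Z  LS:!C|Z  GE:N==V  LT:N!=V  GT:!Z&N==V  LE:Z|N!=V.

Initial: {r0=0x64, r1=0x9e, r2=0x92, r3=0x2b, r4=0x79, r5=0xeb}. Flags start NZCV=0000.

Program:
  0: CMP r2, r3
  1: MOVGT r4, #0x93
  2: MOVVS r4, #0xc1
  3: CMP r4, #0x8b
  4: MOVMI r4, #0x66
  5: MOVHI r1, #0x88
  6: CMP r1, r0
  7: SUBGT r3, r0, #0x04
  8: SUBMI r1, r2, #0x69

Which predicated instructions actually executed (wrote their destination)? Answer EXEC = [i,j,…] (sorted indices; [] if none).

[0] flags=0011 → (cmp)
[1] flags=0011 GT?F → skip
[2] flags=0011 VS?T → r4=0xc1
[3] flags=0010 → (cmp)
[4] flags=0010 MI?F → skip
[5] flags=0010 HI?T → r1=0x88
[6] flags=0011 → (cmp)
[7] flags=0011 GT?F → skip
[8] flags=0011 MI?F → skip

EXEC = [2,5]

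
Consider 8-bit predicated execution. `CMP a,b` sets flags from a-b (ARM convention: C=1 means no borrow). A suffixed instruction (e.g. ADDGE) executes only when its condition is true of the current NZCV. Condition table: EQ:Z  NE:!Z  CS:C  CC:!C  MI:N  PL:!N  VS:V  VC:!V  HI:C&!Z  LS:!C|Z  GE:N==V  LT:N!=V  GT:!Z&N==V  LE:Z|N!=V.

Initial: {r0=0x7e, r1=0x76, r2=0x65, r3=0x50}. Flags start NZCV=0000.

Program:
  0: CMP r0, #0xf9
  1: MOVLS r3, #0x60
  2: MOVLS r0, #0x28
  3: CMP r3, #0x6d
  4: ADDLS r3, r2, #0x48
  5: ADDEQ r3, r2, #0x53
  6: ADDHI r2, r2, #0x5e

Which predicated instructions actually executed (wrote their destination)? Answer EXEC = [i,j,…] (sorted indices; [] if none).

0: ✓ CMP  NZCV=1001
1: ✓ MOVLS  r3←0x60
2: ✓ MOVLS  r0←0x28
3: ✓ CMP  NZCV=1000
4: ✓ ADDLS  r3←0xad
5: · ADDEQ
6: · ADDHI

EXEC = [1,2,4]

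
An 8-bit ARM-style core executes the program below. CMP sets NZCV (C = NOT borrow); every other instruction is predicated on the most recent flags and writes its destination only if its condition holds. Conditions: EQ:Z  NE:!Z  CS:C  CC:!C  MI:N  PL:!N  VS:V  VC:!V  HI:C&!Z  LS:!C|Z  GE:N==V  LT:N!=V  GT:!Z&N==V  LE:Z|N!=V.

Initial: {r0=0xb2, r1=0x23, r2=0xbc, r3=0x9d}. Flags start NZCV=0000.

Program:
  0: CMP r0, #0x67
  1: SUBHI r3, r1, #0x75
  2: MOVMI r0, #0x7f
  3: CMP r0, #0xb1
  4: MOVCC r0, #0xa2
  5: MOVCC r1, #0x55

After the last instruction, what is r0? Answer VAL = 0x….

[0] flags=0011 → (cmp)
[1] flags=0011 HI?T → r3=0xae
[2] flags=0011 MI?F → skip
[3] flags=0010 → (cmp)
[4] flags=0010 CC?F → skip
[5] flags=0010 CC?F → skip

VAL = 0xb2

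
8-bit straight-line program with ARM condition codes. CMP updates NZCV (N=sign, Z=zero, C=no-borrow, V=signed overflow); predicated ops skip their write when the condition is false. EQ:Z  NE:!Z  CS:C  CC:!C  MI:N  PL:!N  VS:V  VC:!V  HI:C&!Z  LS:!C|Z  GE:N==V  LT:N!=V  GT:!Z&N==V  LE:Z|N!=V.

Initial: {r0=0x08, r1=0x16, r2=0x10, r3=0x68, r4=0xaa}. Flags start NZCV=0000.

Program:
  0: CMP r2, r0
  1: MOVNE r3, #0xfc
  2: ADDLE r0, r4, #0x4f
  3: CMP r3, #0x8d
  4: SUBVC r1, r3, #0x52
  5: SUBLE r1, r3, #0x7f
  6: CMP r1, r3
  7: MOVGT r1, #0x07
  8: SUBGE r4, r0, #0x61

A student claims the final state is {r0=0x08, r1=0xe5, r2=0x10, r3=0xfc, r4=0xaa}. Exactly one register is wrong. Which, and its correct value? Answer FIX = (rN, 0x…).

[0] flags=0010 → (cmp)
[1] flags=0010 NE?T → r3=0xfc
[2] flags=0010 LE?F → skip
[3] flags=0010 → (cmp)
[4] flags=0010 VC?T → r1=0xaa
[5] flags=0010 LE?F → skip
[6] flags=1000 → (cmp)
[7] flags=1000 GT?F → skip
[8] flags=1000 GE?F → skip

FIX = (r1, 0xaa)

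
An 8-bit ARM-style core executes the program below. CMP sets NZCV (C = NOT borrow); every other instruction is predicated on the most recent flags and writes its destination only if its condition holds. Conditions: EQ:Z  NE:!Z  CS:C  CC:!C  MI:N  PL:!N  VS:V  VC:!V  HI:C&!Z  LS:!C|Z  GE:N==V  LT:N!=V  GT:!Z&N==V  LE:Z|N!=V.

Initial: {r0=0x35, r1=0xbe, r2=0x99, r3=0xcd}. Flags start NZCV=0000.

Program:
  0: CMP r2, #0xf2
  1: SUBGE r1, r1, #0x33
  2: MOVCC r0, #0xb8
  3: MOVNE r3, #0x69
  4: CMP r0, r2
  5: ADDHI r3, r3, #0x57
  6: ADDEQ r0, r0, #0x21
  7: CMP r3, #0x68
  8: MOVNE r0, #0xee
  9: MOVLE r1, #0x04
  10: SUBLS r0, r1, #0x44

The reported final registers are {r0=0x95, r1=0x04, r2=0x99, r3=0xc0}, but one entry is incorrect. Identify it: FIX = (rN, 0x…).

[0] flags=1000 → (cmp)
[1] flags=1000 GE?F → skip
[2] flags=1000 CC?T → r0=0xb8
[3] flags=1000 NE?T → r3=0x69
[4] flags=0010 → (cmp)
[5] flags=0010 HI?T → r3=0xc0
[6] flags=0010 EQ?F → skip
[7] flags=0011 → (cmp)
[8] flags=0011 NE?T → r0=0xee
[9] flags=0011 LE?T → r1=0x04
[10] flags=0011 LS?F → skip

FIX = (r0, 0xee)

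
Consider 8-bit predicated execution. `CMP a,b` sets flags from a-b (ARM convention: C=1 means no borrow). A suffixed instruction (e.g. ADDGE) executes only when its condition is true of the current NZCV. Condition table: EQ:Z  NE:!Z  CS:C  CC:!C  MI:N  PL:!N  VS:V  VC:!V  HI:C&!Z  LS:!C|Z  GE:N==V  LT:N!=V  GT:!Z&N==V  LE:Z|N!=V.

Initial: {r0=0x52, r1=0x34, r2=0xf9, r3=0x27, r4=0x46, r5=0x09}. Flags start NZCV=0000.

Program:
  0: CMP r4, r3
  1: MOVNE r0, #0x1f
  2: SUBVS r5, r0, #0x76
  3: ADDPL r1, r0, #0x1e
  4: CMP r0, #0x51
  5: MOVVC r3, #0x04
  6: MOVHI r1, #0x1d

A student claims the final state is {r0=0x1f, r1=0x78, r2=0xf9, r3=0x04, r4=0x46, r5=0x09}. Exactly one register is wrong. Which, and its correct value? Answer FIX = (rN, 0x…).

0: ✓ CMP  NZCV=0010
1: ✓ MOVNE  r0←0x1f
2: · SUBVS
3: ✓ ADDPL  r1←0x3d
4: ✓ CMP  NZCV=1000
5: ✓ MOVVC  r3←0x04
6: · MOVHI

FIX = (r1, 0x3d)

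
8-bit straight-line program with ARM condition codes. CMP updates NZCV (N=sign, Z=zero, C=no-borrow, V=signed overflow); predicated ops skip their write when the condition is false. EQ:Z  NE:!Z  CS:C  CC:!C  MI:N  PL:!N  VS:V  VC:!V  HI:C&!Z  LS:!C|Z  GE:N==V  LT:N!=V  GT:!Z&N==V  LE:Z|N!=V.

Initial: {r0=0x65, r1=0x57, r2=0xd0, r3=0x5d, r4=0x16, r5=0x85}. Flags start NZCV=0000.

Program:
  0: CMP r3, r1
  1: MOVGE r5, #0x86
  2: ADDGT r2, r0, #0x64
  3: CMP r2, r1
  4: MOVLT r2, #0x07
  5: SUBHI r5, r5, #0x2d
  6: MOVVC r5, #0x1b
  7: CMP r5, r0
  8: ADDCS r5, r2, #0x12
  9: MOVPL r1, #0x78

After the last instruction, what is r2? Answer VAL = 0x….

VAL = 0x07

[0] flags=0010 → (cmp)
[1] flags=0010 GE?T → r5=0x86
[2] flags=0010 GT?T → r2=0xc9
[3] flags=0011 → (cmp)
[4] flags=0011 LT?T → r2=0x07
[5] flags=0011 HI?T → r5=0x59
[6] flags=0011 VC?F → skip
[7] flags=1000 → (cmp)
[8] flags=1000 CS?F → skip
[9] flags=1000 PL?F → skip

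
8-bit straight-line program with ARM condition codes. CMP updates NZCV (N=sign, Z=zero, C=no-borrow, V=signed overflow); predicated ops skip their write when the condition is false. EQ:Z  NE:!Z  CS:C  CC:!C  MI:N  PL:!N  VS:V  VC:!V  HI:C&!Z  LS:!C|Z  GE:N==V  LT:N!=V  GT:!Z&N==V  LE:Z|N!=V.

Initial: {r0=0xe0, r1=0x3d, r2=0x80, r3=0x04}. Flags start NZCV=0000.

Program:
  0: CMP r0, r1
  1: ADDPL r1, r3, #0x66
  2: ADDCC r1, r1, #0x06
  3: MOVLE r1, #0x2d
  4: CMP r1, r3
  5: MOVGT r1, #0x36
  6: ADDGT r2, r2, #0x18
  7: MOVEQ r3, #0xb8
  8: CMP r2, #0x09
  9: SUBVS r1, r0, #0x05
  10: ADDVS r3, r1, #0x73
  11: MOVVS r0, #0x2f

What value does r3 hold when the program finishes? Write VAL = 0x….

VAL = 0x04

[0] flags=1010 → (cmp)
[1] flags=1010 PL?F → skip
[2] flags=1010 CC?F → skip
[3] flags=1010 LE?T → r1=0x2d
[4] flags=0010 → (cmp)
[5] flags=0010 GT?T → r1=0x36
[6] flags=0010 GT?T → r2=0x98
[7] flags=0010 EQ?F → skip
[8] flags=1010 → (cmp)
[9] flags=1010 VS?F → skip
[10] flags=1010 VS?F → skip
[11] flags=1010 VS?F → skip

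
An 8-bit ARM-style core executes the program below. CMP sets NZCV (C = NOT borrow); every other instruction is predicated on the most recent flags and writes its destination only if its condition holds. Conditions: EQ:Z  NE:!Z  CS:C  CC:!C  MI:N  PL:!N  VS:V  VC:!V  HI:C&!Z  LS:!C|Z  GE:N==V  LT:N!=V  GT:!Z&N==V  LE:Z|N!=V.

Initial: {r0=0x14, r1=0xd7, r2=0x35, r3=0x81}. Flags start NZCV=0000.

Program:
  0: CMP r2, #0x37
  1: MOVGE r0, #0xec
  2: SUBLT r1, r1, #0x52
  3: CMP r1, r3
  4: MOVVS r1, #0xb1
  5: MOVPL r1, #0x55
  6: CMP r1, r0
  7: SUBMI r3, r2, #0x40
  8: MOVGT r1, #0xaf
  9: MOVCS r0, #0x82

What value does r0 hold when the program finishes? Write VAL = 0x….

[0] flags=1000 → (cmp)
[1] flags=1000 GE?F → skip
[2] flags=1000 LT?T → r1=0x85
[3] flags=0010 → (cmp)
[4] flags=0010 VS?F → skip
[5] flags=0010 PL?T → r1=0x55
[6] flags=0010 → (cmp)
[7] flags=0010 MI?F → skip
[8] flags=0010 GT?T → r1=0xaf
[9] flags=0010 CS?T → r0=0x82

VAL = 0x82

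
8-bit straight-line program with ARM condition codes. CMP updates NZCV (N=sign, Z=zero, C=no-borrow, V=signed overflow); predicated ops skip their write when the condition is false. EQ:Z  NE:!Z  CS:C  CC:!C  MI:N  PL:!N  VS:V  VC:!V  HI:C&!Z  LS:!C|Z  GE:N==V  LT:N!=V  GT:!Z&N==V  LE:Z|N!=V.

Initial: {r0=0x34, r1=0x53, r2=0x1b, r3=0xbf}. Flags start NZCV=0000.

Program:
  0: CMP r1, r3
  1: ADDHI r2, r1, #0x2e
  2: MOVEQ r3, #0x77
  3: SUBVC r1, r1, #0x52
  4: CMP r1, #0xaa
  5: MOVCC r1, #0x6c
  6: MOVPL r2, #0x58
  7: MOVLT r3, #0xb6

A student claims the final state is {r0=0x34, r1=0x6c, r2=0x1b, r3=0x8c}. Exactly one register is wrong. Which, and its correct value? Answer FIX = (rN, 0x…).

FIX = (r3, 0xbf)

[0] flags=1001 → (cmp)
[1] flags=1001 HI?F → skip
[2] flags=1001 EQ?F → skip
[3] flags=1001 VC?F → skip
[4] flags=1001 → (cmp)
[5] flags=1001 CC?T → r1=0x6c
[6] flags=1001 PL?F → skip
[7] flags=1001 LT?F → skip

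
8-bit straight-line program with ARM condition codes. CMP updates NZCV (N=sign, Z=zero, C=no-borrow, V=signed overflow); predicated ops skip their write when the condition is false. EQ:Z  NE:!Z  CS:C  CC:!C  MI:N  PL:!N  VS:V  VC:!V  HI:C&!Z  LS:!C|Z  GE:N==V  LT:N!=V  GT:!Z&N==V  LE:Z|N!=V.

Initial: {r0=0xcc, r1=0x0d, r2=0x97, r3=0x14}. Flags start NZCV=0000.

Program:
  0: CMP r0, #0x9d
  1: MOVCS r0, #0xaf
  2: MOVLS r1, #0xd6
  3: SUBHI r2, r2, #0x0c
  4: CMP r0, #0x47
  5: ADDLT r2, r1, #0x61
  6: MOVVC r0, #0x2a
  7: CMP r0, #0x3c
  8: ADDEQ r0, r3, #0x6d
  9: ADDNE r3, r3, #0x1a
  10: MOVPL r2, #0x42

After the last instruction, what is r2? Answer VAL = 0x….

VAL = 0x42

0: ✓ CMP  NZCV=0010
1: ✓ MOVCS  r0←0xaf
2: · MOVLS
3: ✓ SUBHI  r2←0x8b
4: ✓ CMP  NZCV=0011
5: ✓ ADDLT  r2←0x6e
6: · MOVVC
7: ✓ CMP  NZCV=0011
8: · ADDEQ
9: ✓ ADDNE  r3←0x2e
10: ✓ MOVPL  r2←0x42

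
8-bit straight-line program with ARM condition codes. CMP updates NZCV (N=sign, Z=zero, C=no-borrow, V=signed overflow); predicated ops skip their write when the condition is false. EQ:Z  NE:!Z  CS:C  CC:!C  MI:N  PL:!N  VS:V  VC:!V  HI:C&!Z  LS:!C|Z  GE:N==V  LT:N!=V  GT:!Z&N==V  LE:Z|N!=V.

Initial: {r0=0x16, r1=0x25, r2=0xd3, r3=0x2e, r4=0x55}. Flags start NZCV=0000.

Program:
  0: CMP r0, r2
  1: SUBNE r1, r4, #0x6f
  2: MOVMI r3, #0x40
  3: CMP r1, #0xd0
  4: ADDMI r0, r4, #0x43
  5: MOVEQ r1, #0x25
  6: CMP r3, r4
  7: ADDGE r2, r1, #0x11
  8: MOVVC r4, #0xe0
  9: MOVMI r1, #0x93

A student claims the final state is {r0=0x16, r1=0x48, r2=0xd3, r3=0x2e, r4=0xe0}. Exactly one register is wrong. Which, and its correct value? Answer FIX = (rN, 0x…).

FIX = (r1, 0x93)

0: ✓ CMP  NZCV=0000
1: ✓ SUBNE  r1←0xe6
2: · MOVMI
3: ✓ CMP  NZCV=0010
4: · ADDMI
5: · MOVEQ
6: ✓ CMP  NZCV=1000
7: · ADDGE
8: ✓ MOVVC  r4←0xe0
9: ✓ MOVMI  r1←0x93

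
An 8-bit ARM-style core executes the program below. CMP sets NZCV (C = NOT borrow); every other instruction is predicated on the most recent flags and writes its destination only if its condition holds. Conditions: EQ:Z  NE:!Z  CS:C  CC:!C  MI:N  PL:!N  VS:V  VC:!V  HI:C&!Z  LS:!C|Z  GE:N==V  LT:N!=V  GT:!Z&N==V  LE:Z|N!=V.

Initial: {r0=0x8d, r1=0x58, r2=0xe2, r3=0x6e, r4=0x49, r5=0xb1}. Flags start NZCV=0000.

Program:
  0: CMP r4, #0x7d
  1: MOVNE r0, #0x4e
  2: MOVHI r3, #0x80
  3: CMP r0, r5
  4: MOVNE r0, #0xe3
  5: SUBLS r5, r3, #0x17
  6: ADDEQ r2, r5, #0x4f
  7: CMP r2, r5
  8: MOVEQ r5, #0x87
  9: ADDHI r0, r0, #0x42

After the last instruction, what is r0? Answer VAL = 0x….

0: ✓ CMP  NZCV=1000
1: ✓ MOVNE  r0←0x4e
2: · MOVHI
3: ✓ CMP  NZCV=1001
4: ✓ MOVNE  r0←0xe3
5: ✓ SUBLS  r5←0x57
6: · ADDEQ
7: ✓ CMP  NZCV=1010
8: · MOVEQ
9: ✓ ADDHI  r0←0x25

VAL = 0x25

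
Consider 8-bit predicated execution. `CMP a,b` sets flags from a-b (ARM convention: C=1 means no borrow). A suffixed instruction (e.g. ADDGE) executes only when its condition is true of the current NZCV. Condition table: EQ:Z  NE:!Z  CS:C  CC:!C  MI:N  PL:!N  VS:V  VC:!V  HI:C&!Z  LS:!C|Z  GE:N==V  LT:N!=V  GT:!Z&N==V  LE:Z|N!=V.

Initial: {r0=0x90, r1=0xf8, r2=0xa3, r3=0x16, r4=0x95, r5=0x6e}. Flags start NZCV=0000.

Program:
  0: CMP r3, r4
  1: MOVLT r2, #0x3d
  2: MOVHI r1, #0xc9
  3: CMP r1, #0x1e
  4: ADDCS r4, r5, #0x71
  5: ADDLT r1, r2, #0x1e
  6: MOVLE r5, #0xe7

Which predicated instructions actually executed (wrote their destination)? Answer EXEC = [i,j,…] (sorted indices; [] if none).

0: ✓ CMP  NZCV=1001
1: · MOVLT
2: · MOVHI
3: ✓ CMP  NZCV=1010
4: ✓ ADDCS  r4←0xdf
5: ✓ ADDLT  r1←0xc1
6: ✓ MOVLE  r5←0xe7

EXEC = [4,5,6]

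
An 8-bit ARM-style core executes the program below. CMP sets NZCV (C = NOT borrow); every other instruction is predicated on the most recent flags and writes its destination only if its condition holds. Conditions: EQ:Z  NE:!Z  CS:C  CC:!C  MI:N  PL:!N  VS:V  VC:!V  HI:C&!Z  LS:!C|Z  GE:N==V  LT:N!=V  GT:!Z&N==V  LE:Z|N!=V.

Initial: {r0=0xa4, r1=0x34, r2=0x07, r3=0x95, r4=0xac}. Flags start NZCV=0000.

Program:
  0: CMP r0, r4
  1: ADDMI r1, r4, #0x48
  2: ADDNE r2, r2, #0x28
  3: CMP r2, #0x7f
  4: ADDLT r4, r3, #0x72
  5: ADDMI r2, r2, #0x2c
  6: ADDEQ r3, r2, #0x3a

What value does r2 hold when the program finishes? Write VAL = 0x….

[0] flags=1000 → (cmp)
[1] flags=1000 MI?T → r1=0xf4
[2] flags=1000 NE?T → r2=0x2f
[3] flags=1000 → (cmp)
[4] flags=1000 LT?T → r4=0x07
[5] flags=1000 MI?T → r2=0x5b
[6] flags=1000 EQ?F → skip

VAL = 0x5b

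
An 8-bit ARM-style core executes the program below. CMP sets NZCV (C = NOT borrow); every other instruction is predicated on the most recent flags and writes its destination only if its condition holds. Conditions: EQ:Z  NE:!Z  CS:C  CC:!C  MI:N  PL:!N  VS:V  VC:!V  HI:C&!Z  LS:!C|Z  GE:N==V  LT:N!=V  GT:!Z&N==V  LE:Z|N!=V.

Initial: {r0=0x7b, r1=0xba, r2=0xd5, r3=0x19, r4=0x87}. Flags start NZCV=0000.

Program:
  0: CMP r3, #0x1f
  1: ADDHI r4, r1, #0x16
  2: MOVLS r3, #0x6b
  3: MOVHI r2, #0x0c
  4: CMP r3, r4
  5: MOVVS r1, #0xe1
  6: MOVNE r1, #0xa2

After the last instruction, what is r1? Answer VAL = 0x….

VAL = 0xa2

[0] flags=1000 → (cmp)
[1] flags=1000 HI?F → skip
[2] flags=1000 LS?T → r3=0x6b
[3] flags=1000 HI?F → skip
[4] flags=1001 → (cmp)
[5] flags=1001 VS?T → r1=0xe1
[6] flags=1001 NE?T → r1=0xa2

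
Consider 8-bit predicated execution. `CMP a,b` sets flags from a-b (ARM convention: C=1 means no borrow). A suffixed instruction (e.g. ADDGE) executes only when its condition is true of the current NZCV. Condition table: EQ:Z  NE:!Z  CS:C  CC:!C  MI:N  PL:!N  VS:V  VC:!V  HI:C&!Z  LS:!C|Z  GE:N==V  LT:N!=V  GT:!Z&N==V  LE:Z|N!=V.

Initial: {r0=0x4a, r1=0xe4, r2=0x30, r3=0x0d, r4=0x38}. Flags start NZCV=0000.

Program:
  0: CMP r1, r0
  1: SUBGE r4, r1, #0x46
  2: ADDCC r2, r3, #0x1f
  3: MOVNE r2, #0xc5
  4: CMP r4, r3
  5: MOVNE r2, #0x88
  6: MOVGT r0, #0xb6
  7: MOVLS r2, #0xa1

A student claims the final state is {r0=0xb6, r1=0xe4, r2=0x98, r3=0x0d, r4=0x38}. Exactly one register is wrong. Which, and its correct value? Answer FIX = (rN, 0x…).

0: ✓ CMP  NZCV=1010
1: · SUBGE
2: · ADDCC
3: ✓ MOVNE  r2←0xc5
4: ✓ CMP  NZCV=0010
5: ✓ MOVNE  r2←0x88
6: ✓ MOVGT  r0←0xb6
7: · MOVLS

FIX = (r2, 0x88)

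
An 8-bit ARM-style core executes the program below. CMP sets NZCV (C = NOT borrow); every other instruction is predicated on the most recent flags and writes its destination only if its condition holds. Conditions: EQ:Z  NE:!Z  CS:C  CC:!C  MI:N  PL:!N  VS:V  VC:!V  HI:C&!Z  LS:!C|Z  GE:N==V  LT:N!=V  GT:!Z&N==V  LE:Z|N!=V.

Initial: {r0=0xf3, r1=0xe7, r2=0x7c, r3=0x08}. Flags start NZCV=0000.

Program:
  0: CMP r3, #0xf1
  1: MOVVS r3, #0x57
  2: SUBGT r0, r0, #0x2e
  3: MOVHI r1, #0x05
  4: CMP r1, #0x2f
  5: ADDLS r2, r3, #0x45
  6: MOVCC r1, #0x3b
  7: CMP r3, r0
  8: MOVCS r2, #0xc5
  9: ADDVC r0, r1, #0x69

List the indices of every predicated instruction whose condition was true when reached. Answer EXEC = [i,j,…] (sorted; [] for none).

EXEC = [2,9]

0: ✓ CMP  NZCV=0000
1: · MOVVS
2: ✓ SUBGT  r0←0xc5
3: · MOVHI
4: ✓ CMP  NZCV=1010
5: · ADDLS
6: · MOVCC
7: ✓ CMP  NZCV=0000
8: · MOVCS
9: ✓ ADDVC  r0←0x50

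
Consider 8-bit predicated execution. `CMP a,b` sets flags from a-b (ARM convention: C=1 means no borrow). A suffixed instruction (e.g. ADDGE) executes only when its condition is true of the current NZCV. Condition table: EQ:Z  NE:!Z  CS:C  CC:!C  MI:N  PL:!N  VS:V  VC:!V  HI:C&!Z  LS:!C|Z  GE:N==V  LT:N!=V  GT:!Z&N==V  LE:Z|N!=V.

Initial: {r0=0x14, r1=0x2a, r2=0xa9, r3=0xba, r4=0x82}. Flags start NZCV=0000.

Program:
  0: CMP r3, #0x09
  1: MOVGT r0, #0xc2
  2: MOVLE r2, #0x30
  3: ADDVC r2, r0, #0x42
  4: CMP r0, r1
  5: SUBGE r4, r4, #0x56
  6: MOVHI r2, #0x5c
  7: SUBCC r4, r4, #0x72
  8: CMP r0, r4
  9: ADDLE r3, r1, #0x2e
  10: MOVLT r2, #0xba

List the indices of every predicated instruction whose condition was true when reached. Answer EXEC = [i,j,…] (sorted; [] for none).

[0] flags=1010 → (cmp)
[1] flags=1010 GT?F → skip
[2] flags=1010 LE?T → r2=0x30
[3] flags=1010 VC?T → r2=0x56
[4] flags=1000 → (cmp)
[5] flags=1000 GE?F → skip
[6] flags=1000 HI?F → skip
[7] flags=1000 CC?T → r4=0x10
[8] flags=0010 → (cmp)
[9] flags=0010 LE?F → skip
[10] flags=0010 LT?F → skip

EXEC = [2,3,7]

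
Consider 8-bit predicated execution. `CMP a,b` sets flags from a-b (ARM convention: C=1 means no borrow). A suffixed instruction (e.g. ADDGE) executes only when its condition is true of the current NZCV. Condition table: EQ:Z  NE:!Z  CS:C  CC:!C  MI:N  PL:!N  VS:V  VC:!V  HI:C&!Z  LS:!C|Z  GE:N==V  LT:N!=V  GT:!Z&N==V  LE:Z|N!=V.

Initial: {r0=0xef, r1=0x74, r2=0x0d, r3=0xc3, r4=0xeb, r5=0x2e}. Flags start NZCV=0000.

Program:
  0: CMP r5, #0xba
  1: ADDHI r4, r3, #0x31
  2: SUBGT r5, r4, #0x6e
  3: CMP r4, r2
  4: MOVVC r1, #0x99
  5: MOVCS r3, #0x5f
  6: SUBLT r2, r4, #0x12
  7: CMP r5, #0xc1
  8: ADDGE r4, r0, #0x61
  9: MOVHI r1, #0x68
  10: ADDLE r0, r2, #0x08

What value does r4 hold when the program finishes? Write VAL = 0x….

VAL = 0x50

[0] flags=0000 → (cmp)
[1] flags=0000 HI?F → skip
[2] flags=0000 GT?T → r5=0x7d
[3] flags=1010 → (cmp)
[4] flags=1010 VC?T → r1=0x99
[5] flags=1010 CS?T → r3=0x5f
[6] flags=1010 LT?T → r2=0xd9
[7] flags=1001 → (cmp)
[8] flags=1001 GE?T → r4=0x50
[9] flags=1001 HI?F → skip
[10] flags=1001 LE?F → skip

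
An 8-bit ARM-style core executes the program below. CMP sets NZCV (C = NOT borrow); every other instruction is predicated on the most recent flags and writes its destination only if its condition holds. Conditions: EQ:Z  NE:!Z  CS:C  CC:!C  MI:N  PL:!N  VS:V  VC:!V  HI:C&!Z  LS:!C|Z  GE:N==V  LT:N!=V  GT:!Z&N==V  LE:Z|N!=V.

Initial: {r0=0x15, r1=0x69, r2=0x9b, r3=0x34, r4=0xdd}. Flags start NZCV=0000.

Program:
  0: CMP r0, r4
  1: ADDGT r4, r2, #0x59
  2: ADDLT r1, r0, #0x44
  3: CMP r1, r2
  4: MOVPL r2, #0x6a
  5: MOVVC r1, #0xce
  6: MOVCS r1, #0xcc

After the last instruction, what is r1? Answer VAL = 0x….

0: ✓ CMP  NZCV=0000
1: ✓ ADDGT  r4←0xf4
2: · ADDLT
3: ✓ CMP  NZCV=1001
4: · MOVPL
5: · MOVVC
6: · MOVCS

VAL = 0x69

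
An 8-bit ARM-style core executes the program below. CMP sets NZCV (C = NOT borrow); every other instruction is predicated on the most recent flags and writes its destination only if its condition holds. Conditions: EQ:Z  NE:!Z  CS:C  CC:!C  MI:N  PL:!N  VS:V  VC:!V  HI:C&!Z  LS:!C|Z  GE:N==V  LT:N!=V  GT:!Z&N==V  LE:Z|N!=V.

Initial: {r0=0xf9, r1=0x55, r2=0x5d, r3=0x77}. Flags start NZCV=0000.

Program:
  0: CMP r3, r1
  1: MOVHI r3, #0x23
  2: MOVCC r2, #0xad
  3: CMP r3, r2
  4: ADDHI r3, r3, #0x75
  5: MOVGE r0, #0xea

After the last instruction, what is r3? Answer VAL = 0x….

0: ✓ CMP  NZCV=0010
1: ✓ MOVHI  r3←0x23
2: · MOVCC
3: ✓ CMP  NZCV=1000
4: · ADDHI
5: · MOVGE

VAL = 0x23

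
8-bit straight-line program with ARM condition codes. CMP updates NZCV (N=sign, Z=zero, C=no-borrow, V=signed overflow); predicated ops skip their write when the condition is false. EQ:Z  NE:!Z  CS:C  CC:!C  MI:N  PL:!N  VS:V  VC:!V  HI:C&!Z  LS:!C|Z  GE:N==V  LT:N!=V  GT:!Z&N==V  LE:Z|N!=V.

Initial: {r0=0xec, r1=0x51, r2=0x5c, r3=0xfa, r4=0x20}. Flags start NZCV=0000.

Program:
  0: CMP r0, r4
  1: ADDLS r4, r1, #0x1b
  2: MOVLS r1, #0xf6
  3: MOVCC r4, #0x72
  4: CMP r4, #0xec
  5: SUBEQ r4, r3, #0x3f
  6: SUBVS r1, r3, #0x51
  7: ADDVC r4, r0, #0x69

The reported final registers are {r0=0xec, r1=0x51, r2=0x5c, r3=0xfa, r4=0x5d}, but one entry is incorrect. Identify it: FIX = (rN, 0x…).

0: ✓ CMP  NZCV=1010
1: · ADDLS
2: · MOVLS
3: · MOVCC
4: ✓ CMP  NZCV=0000
5: · SUBEQ
6: · SUBVS
7: ✓ ADDVC  r4←0x55

FIX = (r4, 0x55)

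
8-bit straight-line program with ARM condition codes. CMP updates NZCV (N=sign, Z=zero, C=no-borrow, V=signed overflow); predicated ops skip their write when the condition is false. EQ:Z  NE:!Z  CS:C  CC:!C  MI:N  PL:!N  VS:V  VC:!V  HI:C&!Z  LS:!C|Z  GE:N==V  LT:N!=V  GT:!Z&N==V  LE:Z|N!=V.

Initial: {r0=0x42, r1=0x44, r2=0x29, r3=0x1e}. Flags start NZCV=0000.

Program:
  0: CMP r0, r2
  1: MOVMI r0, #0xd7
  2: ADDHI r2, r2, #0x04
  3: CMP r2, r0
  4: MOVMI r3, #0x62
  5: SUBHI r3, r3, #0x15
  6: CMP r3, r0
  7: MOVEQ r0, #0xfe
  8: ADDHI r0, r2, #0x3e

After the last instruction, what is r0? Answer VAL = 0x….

[0] flags=0010 → (cmp)
[1] flags=0010 MI?F → skip
[2] flags=0010 HI?T → r2=0x2d
[3] flags=1000 → (cmp)
[4] flags=1000 MI?T → r3=0x62
[5] flags=1000 HI?F → skip
[6] flags=0010 → (cmp)
[7] flags=0010 EQ?F → skip
[8] flags=0010 HI?T → r0=0x6b

VAL = 0x6b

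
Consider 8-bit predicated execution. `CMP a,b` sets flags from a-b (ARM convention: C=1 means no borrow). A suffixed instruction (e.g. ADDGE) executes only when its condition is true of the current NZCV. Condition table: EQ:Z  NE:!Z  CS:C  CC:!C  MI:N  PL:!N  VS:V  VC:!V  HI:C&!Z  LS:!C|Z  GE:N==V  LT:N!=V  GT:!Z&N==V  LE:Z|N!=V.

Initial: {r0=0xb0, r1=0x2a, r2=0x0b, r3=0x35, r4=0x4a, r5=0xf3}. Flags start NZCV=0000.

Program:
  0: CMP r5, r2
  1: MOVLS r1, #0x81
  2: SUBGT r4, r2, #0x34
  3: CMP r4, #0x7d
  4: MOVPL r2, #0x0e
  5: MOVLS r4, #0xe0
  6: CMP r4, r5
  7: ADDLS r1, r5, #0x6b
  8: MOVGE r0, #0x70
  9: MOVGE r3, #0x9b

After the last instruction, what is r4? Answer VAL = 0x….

VAL = 0xe0

0: ✓ CMP  NZCV=1010
1: · MOVLS
2: · SUBGT
3: ✓ CMP  NZCV=1000
4: · MOVPL
5: ✓ MOVLS  r4←0xe0
6: ✓ CMP  NZCV=1000
7: ✓ ADDLS  r1←0x5e
8: · MOVGE
9: · MOVGE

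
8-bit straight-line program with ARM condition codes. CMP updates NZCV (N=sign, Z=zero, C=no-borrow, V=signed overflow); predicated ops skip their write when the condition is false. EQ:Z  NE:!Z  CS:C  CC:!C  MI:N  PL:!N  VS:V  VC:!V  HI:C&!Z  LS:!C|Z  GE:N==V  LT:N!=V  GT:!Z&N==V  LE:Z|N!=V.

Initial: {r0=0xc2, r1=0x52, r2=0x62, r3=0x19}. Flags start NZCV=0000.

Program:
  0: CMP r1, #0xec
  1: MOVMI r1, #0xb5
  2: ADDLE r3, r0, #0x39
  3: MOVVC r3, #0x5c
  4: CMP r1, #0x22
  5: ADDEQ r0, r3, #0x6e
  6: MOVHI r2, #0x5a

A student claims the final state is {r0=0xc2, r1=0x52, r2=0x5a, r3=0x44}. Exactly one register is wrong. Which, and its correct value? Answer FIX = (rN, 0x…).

FIX = (r3, 0x5c)

0: ✓ CMP  NZCV=0000
1: · MOVMI
2: · ADDLE
3: ✓ MOVVC  r3←0x5c
4: ✓ CMP  NZCV=0010
5: · ADDEQ
6: ✓ MOVHI  r2←0x5a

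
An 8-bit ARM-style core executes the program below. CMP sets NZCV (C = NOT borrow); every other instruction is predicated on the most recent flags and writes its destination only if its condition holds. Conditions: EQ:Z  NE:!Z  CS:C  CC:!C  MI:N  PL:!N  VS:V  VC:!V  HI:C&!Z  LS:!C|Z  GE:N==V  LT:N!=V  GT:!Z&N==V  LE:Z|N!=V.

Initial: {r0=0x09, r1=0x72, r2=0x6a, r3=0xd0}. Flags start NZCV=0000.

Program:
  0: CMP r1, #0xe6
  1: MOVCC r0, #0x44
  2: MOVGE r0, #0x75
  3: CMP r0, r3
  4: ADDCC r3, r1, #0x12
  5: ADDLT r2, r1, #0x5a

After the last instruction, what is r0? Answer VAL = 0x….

VAL = 0x75

0: ✓ CMP  NZCV=1001
1: ✓ MOVCC  r0←0x44
2: ✓ MOVGE  r0←0x75
3: ✓ CMP  NZCV=1001
4: ✓ ADDCC  r3←0x84
5: · ADDLT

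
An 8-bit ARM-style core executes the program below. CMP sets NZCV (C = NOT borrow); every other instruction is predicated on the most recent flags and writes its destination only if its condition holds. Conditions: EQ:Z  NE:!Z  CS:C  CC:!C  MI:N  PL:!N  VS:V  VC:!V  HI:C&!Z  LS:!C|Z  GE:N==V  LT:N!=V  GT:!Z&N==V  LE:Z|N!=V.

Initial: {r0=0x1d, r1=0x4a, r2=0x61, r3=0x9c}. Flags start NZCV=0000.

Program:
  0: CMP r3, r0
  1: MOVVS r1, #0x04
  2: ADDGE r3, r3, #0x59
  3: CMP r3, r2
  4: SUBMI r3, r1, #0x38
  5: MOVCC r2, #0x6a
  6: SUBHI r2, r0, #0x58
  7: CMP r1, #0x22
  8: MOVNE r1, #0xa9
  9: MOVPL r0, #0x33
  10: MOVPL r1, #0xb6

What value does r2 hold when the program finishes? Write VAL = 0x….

0: ✓ CMP  NZCV=0011
1: ✓ MOVVS  r1←0x04
2: · ADDGE
3: ✓ CMP  NZCV=0011
4: · SUBMI
5: · MOVCC
6: ✓ SUBHI  r2←0xc5
7: ✓ CMP  NZCV=1000
8: ✓ MOVNE  r1←0xa9
9: · MOVPL
10: · MOVPL

VAL = 0xc5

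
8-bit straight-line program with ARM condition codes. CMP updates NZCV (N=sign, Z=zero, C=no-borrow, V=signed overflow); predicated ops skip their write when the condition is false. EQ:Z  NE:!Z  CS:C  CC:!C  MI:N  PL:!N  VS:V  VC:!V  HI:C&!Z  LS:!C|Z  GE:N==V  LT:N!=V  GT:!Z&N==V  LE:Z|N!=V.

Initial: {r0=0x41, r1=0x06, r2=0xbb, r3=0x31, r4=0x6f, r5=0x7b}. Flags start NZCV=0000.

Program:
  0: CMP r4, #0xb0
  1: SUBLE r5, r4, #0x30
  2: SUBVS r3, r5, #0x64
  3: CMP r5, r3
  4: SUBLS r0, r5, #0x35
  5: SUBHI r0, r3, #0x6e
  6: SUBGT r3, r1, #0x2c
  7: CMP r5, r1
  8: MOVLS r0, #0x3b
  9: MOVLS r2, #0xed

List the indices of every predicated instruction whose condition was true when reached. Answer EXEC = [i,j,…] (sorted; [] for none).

EXEC = [2,5,6]

0: ✓ CMP  NZCV=1001
1: · SUBLE
2: ✓ SUBVS  r3←0x17
3: ✓ CMP  NZCV=0010
4: · SUBLS
5: ✓ SUBHI  r0←0xa9
6: ✓ SUBGT  r3←0xda
7: ✓ CMP  NZCV=0010
8: · MOVLS
9: · MOVLS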